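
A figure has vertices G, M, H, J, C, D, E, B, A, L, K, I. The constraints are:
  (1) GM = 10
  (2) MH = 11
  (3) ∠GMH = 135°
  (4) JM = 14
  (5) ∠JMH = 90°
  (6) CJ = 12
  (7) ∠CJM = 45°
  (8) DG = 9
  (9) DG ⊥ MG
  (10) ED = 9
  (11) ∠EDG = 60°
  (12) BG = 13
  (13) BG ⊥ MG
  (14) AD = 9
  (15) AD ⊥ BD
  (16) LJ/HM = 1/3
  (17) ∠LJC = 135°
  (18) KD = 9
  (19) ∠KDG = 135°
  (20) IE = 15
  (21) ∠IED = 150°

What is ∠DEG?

Step 1: By the law of cosines on triangle EDG: EG² = 9² + 9² − 2·9·9·cos(60°) = 81, so EG = 9.
Step 2: By the inverse law of cosines on triangle DEG: cos(∠DEG) = (9² + 9² − 9²) / (2·9·9) = 81/162 = 0.5, so ∠DEG = 60°.

Therefore, the measure of angle ∠DEG = 60°.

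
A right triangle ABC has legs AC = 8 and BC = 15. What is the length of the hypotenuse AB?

By the Pythagorean theorem: AB^2 = AC^2 + BC^2
AB^2 = 8^2 + 15^2 = 64 + 225 = 289
AB = sqrt(289) = 17

17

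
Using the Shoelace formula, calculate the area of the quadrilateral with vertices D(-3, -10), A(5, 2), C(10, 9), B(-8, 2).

Shoelace: sum of cross terms = 247, Area = (1/2)|247| = 247/2

247/2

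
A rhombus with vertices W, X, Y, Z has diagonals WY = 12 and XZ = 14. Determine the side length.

The diagonals of a rhombus bisect each other at right angles.
Half-diagonals: 12/2 = 6 and 14/2 = 7
side = sqrt(6^2 + 7^2)
side = sqrt(36 + 49)
side = sqrt(85)

sqrt(85)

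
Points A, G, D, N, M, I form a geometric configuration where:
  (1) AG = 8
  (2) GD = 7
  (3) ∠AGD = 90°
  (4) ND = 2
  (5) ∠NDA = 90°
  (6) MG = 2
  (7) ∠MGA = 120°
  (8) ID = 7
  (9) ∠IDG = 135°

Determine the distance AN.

Step 1: By the law of cosines on triangle DGA: DA² = 7² + 8² − 2·7·8·cos(90°) = 113, so DA = √113.
Step 2: By the law of cosines on triangle ADN: AN² = √113² + 2² − 2·√113·2·cos(90°) = 117, so AN = 3·√13.

Therefore, the length of AN = 3·√13.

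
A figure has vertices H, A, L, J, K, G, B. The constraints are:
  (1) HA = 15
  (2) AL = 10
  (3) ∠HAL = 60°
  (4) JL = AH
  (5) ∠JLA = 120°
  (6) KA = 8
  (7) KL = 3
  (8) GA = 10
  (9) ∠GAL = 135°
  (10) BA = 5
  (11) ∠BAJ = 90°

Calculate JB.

From the given relations: JL = AH = 15.
Step 1: By the law of cosines on triangle JLA: JA² = 15² + 10² − 2·15·10·cos(120°) = 475, so JA = 5·√19.
Step 2: By the law of cosines on triangle JAB: JB² = (5·√19)² + 5² − 2·5·√19·5·cos(90°) = 500, so JB = 10·√5.

Therefore, the length of JB = 10·√5.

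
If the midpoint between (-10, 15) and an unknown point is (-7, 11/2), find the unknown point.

Using the midpoint formula: M = ((x1 + x2)/2, (y1 + y2)/2)
We know M = (-7, 11/2) and L = (-10, 15)
For x: -7 = (-10 + x2)/2, so x2 = 2*-7 - -10 = -4
For y: 11/2 = (15 + y2)/2, so y2 = 2*11/2 - 15 = -4
M = (-4, -4)

(-4, -4)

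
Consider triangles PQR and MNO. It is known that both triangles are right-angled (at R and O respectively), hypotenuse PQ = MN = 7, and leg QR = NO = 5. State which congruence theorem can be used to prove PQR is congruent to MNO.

The given information provides:
both triangles are right-angled (at R and O respectively), hypotenuse PQ = MN = 7, and leg QR = NO = 5
This matches the HL congruence theorem.
The hypotenuse and one leg of two right triangles are equal (Hypotenuse-Leg).

HL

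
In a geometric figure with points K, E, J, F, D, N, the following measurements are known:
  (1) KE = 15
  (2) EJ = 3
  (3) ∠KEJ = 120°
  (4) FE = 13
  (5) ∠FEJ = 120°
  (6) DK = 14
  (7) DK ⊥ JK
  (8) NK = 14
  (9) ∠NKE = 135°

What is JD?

Step 1: By the law of cosines on triangle JEK: JK² = 3² + 15² − 2·3·15·cos(120°) = 279, so JK = 3·√31.
Step 2: By the law of cosines on triangle JKD: JD² = (3·√31)² + 14² − 2·3·√31·14·cos(90°) = 475, so JD = 5·√19.

Therefore, the length of JD = 5·√19.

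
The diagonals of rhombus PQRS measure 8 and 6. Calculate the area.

Area of a rhombus = (d1 * d2) / 2
Area = (8 * 6) / 2
Area = 48 / 2
Area = 24

24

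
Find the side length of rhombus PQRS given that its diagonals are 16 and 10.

The diagonals of a rhombus bisect each other at right angles.
Half-diagonals: 16/2 = 8 and 10/2 = 5
side = sqrt(8^2 + 5^2)
side = sqrt(64 + 25)
side = sqrt(89)

sqrt(89)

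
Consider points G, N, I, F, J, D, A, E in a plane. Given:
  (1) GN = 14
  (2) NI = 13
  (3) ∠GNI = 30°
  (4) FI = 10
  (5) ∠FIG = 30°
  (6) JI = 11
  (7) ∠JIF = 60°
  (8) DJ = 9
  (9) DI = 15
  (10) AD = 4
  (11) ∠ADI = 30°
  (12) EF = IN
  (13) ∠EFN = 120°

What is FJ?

Step 1: By the law of cosines on triangle FIJ: FJ² = 10² + 11² − 2·10·11·cos(60°) = 111, so FJ = √111.

Therefore, the length of FJ = √111.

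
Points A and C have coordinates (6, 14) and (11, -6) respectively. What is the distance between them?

The horizontal distance is |11 - 6| = 5 and the vertical distance is |-6 - 14| = 20.
By the Pythagorean theorem, d = sqrt(5^2 + 20^2) = sqrt(425) = 5*sqrt(17).

5*sqrt(17)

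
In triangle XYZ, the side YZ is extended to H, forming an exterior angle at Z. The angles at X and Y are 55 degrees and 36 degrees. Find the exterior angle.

The interior angle at Z is 180 - 55 - 36 = 89 degrees.
The exterior angle and interior angle at Z are supplementary:
Exterior angle = 180 - 89 = 91 degrees.

91 degrees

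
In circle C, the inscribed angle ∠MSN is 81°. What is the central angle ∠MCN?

The inscribed angle theorem states that a central angle is always twice any inscribed angle that subtends the same arc.
Since the inscribed angle is 81°, the central angle = 2 × 81° = 162°.

162°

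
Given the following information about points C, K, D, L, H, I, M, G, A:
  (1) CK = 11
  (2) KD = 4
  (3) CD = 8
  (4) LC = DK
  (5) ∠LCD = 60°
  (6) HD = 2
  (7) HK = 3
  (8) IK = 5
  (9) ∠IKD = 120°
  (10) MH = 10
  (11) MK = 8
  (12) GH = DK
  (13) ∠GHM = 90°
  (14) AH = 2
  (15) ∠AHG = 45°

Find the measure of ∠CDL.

From the given relations: LC = DK = 4.
Step 1: By the law of cosines on triangle DCL: DL² = 8² + 4² − 2·8·4·cos(60°) = 48, so DL = 4·√3.
Step 2: By the inverse law of cosines on triangle CDL: cos(∠CDL) = (8² + (4·√3)² − 4²) / (2·8·4·√3) = 96/110.85 = 0.866, so ∠CDL = 30°.

Therefore, the measure of angle ∠CDL = 30°.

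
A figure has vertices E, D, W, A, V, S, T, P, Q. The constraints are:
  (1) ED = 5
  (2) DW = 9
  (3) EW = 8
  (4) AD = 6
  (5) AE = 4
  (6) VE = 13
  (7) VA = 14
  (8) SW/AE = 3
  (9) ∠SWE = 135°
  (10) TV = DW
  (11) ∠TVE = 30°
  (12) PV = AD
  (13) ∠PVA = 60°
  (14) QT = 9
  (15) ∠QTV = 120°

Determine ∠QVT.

From the given relations: TV = DW = 9.
Step 1: By the law of cosines on triangle VTQ: VQ² = 9² + 9² − 2·9·9·cos(120°) = 243, so VQ = 9·√3.
Step 2: By the inverse law of cosines on triangle QVT: cos(∠QVT) = ((9·√3)² + 9² − 9²) / (2·9·√3·9) = 243/280.59 = 0.866, so ∠QVT = 30°.

Therefore, the measure of angle ∠QVT = 30°.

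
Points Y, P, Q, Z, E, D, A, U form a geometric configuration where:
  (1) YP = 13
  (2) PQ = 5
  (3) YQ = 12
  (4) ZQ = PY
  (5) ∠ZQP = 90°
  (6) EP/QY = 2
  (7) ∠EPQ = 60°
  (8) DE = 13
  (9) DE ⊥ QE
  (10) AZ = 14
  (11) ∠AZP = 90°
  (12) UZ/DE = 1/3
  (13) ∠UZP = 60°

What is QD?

From the given relations: EP = 2·QY = 2·12 = 24.
Step 1: By the law of cosines on triangle EPQ: EQ² = 24² + 5² − 2·24·5·cos(60°) = 481, so EQ ≈ 21.93.
Step 2: By the law of cosines on triangle QED: QD² = 21.93² + 13² − 2·21.93·13·cos(90°) = 650, so QD = 5·√26.

Therefore, the length of QD = 5·√26.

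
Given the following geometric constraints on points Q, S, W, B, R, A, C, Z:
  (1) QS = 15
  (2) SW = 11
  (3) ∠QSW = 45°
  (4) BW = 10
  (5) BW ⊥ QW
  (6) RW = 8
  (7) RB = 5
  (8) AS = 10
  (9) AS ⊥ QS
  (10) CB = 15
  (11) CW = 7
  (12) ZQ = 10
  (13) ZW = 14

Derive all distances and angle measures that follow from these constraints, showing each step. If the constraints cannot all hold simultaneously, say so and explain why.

The constraints are consistent.

Step 1: From QS = 15, SW = 11, and ∠QSW = 45°, by the law of cosines:
  QW² = QS² + SW² - 2·QS·SW·cos(45°) = 225 + 121 - 233.3 = 112.7
  QW ≈ 10.61

Step 2: From QS = 15, SA = 10, and ∠QSA = 90°, by the law of cosines:
  QA² = QS² + SA² - 2·QS·SA·cos(90°) = 225 + 100 - 0 = 325
  QA = 5·√13

Step 3: From WB = 10, WC = 7, BC = 15, by the inverse law of cosines:
  cos(∠BWC) = (WB² + WC² - BC²) / (2·WB·WC)
  ∠BWC = 122.88°

Step 4: From WB = 10, WR = 8, BR = 5, by the inverse law of cosines:
  cos(∠BWR) = (WB² + WR² - BR²) / (2·WB·WR)
  ∠BWR = 29.69°

Step 5: From BC = 15, BW = 10, CW = 7, by the inverse law of cosines:
  cos(∠CBW) = (BC² + BW² - CW²) / (2·BC·BW)
  ∠CBW = 23.07°

Step 6: From BR = 5, BW = 10, RW = 8, by the inverse law of cosines:
  cos(∠RBW) = (BR² + BW² - RW²) / (2·BR·BW)
  ∠RBW = 52.41°

Step 7: From RB = 5, RW = 8, BW = 10, by the inverse law of cosines:
  cos(∠BRW) = (RB² + RW² - BW²) / (2·RB·RW)
  ∠BRW = 97.9°

Step 8: From CB = 15, CW = 7, BW = 10, by the inverse law of cosines:
  cos(∠BCW) = (CB² + CW² - BW²) / (2·CB·CW)
  ∠BCW = 34.05°

Step 9: From QW = 10.61, WB = 10, and ∠QWB = 90°, by the law of cosines:
  QB² = QW² + WB² - 2·QW·WB·cos(90°) = 112.7 + 100 - 0 = 212.7
  QB ≈ 14.58

Step 10: From QA = 5·√13, QS = 15, AS = 10, by the inverse law of cosines:
  cos(∠AQS) = (QA² + QS² - AS²) / (2·QA·QS)
  ∠AQS = 33.69°

Step 11: From QS = 15, QW = 10.61, SW = 11, by the inverse law of cosines:
  cos(∠SQW) = (QS² + QW² - SW²) / (2·QS·QW)
  ∠SQW = 47.12°

Step 12: From QW = 10.61, QZ = 10, WZ = 14, by the inverse law of cosines:
  cos(∠WQZ) = (QW² + QZ² - WZ²) / (2·QW·QZ)
  ∠WQZ = 85.5°

Step 13: From WQ = 10.61, WS = 11, QS = 15, by the inverse law of cosines:
  cos(∠QWS) = (WQ² + WS² - QS²) / (2·WQ·WS)
  ∠QWS = 87.88°

Step 14: From WQ = 10.61, WZ = 14, QZ = 10, by the inverse law of cosines:
  cos(∠QWZ) = (WQ² + WZ² - QZ²) / (2·WQ·WZ)
  ∠QWZ = 45.4°

Step 15: From AQ = 5·√13, AS = 10, QS = 15, by the inverse law of cosines:
  cos(∠QAS) = (AQ² + AS² - QS²) / (2·AQ·AS)
  ∠QAS = 56.31°

Step 16: From ZQ = 10, ZW = 14, QW = 10.61, by the inverse law of cosines:
  cos(∠QZW) = (ZQ² + ZW² - QW²) / (2·ZQ·ZW)
  ∠QZW = 49.1°

Step 17: From QB = 14.58, QW = 10.61, BW = 10, by the inverse law of cosines:
  cos(∠BQW) = (QB² + QW² - BW²) / (2·QB·QW)
  ∠BQW = 43.29°

Step 18: From BQ = 14.58, BW = 10, QW = 10.61, by the inverse law of cosines:
  cos(∠QBW) = (BQ² + BW² - QW²) / (2·BQ·BW)
  ∠QBW = 46.71°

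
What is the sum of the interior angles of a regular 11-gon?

The sum of interior angles of an n-sided polygon is (n - 2) * 180.
For n = 11: (11 - 2) * 180 = 9 * 180 = 1620 degrees.

1620 degrees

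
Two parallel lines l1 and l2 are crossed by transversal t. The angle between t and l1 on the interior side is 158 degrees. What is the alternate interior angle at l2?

Alternate interior angles are equal: 158 degrees.

158 degrees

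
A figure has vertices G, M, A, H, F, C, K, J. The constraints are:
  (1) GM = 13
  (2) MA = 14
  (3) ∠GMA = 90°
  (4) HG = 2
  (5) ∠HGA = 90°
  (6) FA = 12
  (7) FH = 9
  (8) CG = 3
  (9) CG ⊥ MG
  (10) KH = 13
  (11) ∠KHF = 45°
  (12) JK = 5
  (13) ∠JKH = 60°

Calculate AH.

Step 1: By the law of cosines on triangle GMA: GA² = 13² + 14² − 2·13·14·cos(90°) = 365, so GA ≈ 19.1.
Step 2: By the law of cosines on triangle AGH: AH² = 19.1² + 2² − 2·19.1·2·cos(90°) = 369, so AH = 3·√41.

Therefore, the length of AH = 3·√41.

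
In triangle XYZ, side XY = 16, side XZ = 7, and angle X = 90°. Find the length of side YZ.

Since angle X = 90°, this is a right triangle and the law of cosines reduces to the Pythagorean theorem.
YZ^2 = 16^2 + 7^2 = 305
YZ = sqrt(305)

sqrt(305)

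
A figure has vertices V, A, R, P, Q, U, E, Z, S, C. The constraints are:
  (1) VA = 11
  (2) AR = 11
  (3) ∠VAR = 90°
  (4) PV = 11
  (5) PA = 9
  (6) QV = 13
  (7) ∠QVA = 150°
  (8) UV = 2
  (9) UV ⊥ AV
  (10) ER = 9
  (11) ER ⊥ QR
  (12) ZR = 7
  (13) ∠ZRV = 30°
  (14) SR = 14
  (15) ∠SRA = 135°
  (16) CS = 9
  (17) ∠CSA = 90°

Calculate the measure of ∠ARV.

Step 1: By the law of cosines on triangle RAV: RV² = 11² + 11² − 2·11·11·cos(90°) = 242, so RV = 11·√2.
Step 2: By the inverse law of cosines on triangle ARV: cos(∠ARV) = (11² + (11·√2)² − 11²) / (2·11·11·√2) = 242/342.24 = 0.7071, so ∠ARV = 45°.

Therefore, the measure of angle ∠ARV = 45°.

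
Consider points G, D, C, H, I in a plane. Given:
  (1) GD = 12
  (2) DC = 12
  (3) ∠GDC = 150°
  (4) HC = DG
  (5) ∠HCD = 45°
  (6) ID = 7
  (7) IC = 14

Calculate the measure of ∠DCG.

Step 1: By the law of cosines on triangle CDG: CG² = 12² + 12² − 2·12·12·cos(150°) = 537.42, so CG ≈ 23.18.
Step 2: By the inverse law of cosines on triangle DCG: cos(∠DCG) = (12² + 23.18² − 12²) / (2·12·23.18) = 537.42/556.37 = 0.9659, so ∠DCG = 15°.

Therefore, the measure of angle ∠DCG = 15°.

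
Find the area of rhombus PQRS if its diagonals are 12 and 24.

Area = (12 * 24) / 2 = 288 / 2 = 144

144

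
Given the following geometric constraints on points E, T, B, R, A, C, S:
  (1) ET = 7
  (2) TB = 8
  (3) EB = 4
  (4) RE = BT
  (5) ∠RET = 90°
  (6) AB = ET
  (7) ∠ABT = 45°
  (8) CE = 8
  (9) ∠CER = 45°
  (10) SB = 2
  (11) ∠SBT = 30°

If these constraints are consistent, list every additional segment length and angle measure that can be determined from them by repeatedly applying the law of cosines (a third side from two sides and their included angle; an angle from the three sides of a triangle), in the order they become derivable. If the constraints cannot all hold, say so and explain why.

The constraints are consistent. Derivable facts, in order:
After 1 step:
- RC ≈ 6.12
- TA ≈ 5.81
- TR = √113
- TS ≈ 6.35
- ∠BET = 88.98°
- ∠BTE = 29.99°
- ∠EBT = 61.03°
After 2 steps:
- ∠ATB = 58.36°
- ∠BAT = 76.64°
- ∠BST = 140.94°
- ∠BTS = 9.06°
- ∠CRE = 67.5°
- ∠ECR = 67.5°
- ∠ERT = 41.19°
- ∠ETR = 48.81°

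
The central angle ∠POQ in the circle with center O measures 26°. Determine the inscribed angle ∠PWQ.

An inscribed angle intercepts an arc from a point on the circle, while the central angle intercepts the same arc from the center.
The inscribed angle is always half the central angle: 26° / 2 = 13°.

13°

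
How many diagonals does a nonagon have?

The number of diagonals in an n-gon is n(n - 3)/2.
For n = 9: 9(9 - 3)/2 = 9 × 6 / 2 = 27.

27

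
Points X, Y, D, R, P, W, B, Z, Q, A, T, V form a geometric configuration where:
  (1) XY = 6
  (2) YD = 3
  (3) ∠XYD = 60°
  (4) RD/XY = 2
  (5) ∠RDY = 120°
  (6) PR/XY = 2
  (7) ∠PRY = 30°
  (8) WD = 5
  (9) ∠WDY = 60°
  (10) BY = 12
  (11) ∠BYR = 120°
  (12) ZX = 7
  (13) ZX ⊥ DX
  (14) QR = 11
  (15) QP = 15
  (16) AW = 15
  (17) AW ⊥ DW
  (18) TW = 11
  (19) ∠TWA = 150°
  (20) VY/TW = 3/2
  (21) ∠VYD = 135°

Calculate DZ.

Step 1: By the law of cosines on triangle DYX: DX² = 3² + 6² − 2·3·6·cos(60°) = 27, so DX = 3·√3.
Step 2: By the law of cosines on triangle DXZ: DZ² = (3·√3)² + 7² − 2·3·√3·7·cos(90°) = 76, so DZ = 2·√19.

Therefore, the length of DZ = 2·√19.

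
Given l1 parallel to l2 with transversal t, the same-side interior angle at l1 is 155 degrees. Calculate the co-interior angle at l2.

Co-interior angles (same-side interior) formed by parallel lines and a transversal are supplementary (sum to 180 degrees).
The given angle is 155 degrees.
The co-interior angle = 180 - 155 = 25 degrees.

25 degrees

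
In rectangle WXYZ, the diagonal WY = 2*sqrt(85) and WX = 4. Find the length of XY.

The diagonal of a rectangle forms a right triangle with the two sides.
Rearranging the Pythagorean theorem: missing side = sqrt(d^2 - known^2).
= sqrt(340 - 16) = sqrt(324) = 18.

18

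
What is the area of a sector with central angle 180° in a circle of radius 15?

The full circle has area πr² = π(15)² = 225*pi.
The sector covers 180° out of 360°, a fraction of 1/2.
Sector area = 225*pi × 1/2 = 225*pi/2.

225*pi/2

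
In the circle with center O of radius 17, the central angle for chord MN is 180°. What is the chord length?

Chord length = 2r sin(θ/2)
= 2 × 17 × sin(180°/2)
= 2 × 17 × sin(90°)
= 34

34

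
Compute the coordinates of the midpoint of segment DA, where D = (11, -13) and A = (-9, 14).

M = ((x₁ + x₂)/2, (y₁ + y₂)/2)
= ((11 + -9)/2, (-13 + 14)/2)
= (2/2, 1/2) = (1, 1/2)

(1, 1/2)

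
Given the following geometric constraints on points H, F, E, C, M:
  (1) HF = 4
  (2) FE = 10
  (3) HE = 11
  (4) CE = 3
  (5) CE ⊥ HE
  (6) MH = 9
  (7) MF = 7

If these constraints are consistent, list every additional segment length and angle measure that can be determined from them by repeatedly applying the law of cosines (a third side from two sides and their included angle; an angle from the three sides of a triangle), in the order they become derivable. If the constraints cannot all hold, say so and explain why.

The constraints are consistent. Derivable facts, in order:
After 1 step:
- HC = √130
- ∠EFH = 93.58°
- ∠EHF = 65.14°
- ∠FEH = 21.28°
- ∠FHM = 48.19°
- ∠FMH = 25.21°
- ∠HFM = 106.6°
After 2 steps:
- ∠CHE = 15.26°
- ∠ECH = 74.74°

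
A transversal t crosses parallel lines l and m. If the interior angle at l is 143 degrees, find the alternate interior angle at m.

Alternate interior angles are equal: 143 degrees.

143 degrees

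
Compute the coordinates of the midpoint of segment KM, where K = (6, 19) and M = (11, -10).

M = ((x₁ + x₂)/2, (y₁ + y₂)/2)
= ((6 + 11)/2, (19 + -10)/2)
= (17/2, 9/2) = (17/2, 9/2)

(17/2, 9/2)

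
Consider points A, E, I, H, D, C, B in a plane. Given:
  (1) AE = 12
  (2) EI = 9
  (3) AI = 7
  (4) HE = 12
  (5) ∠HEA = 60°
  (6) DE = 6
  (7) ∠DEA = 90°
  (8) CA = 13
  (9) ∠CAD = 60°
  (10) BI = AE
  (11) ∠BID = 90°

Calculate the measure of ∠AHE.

Step 1: By the law of cosines on triangle HEA: HA² = 12² + 12² − 2·12·12·cos(60°) = 144, so HA = 12.
Step 2: By the inverse law of cosines on triangle AHE: cos(∠AHE) = (12² + 12² − 12²) / (2·12·12) = 144/288 = 0.5, so ∠AHE = 60°.

Therefore, the measure of angle ∠AHE = 60°.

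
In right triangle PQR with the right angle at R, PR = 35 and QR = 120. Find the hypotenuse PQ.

By the Pythagorean theorem: PQ^2 = PR^2 + QR^2
PQ^2 = 35^2 + 120^2 = 1225 + 14400 = 15625
PQ = sqrt(15625) = 125

125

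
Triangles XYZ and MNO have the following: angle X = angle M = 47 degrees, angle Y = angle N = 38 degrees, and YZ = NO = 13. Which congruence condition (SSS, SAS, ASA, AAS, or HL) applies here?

Consider the given information: angle X = angle M = 47 degrees, angle Y = angle N = 38 degrees, and YZ = NO = 13
This is not SSS or HL: SSS requires all three pairs of sides, but we don't have that. HL only applies to right triangles with matching hypotenuse and leg.
The correct criterion is AAS. Two pairs of corresponding angles and a non-included side are equal (Angle-Angle-Side).

AAS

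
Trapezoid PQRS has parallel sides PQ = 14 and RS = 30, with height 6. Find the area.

A trapezoid's area equals the midsegment times the height.
The midsegment is (14 + 30) / 2 = 22.
Area = 22 * 6 = 132.

132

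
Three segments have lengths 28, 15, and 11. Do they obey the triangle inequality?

Check the triangle inequality: 15 + 11 = 26 ≤ 28.
Since the sum of two sides does not exceed the third, no triangle can be formed.

No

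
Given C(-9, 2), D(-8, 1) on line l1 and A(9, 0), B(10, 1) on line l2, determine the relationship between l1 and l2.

Slope of line 1: m1 = (1 - 2)/(-8 - -9) = -1/1 = -1
Slope of line 2: m2 = (1 - 0)/(10 - 9) = 1/1 = 1
m1 * m2 = (-1) * (1) = -1 = -1, so the lines are perpendicular.

Perpendicular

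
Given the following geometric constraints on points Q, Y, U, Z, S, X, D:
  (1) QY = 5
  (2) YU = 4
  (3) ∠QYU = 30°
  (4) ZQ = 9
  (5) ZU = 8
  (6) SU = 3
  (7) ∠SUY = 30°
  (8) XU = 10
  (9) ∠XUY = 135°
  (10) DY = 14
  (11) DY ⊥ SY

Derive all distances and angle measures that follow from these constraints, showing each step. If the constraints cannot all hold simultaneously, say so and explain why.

The constraints are consistent.

Step 1: From QY = 5, YU = 4, and ∠QYU = 30°, by the law of cosines:
  QU² = QY² + YU² - 2·QY·YU·cos(30°) = 25 + 16 - 34.64 = 6.359
  QU ≈ 2.52

Step 2: From YU = 4, US = 3, and ∠YUS = 30°, by the law of cosines:
  YS² = YU² + US² - 2·YU·US·cos(30°) = 16 + 9 - 20.78 = 4.215
  YS ≈ 2.05

Step 3: From YU = 4, UX = 10, and ∠YUX = 135°, by the law of cosines:
  YX² = YU² + UX² - 2·YU·UX·cos(135°) = 16 + 100 + 56.57 = 172.6
  YX ≈ 13.14

Step 4: From SY = 2.05, YD = 14, and ∠SYD = 90°, by the law of cosines:
  SD² = SY² + YD² - 2·SY·YD·cos(90°) = 4.215 + 196 - 0 = 200.2
  SD ≈ 14.15

Step 5: From QU = 2.52, QY = 5, UY = 4, by the inverse law of cosines:
  cos(∠UQY) = (QU² + QY² - UY²) / (2·QU·QY)
  ∠UQY = 52.48°

Step 6: From QU = 2.52, QZ = 9, UZ = 8, by the inverse law of cosines:
  cos(∠UQZ) = (QU² + QZ² - UZ²) / (2·QU·QZ)
  ∠UQZ = 59.03°

Step 7: From YS = 2.05, YU = 4, SU = 3, by the inverse law of cosines:
  cos(∠SYU) = (YS² + YU² - SU²) / (2·YS·YU)
  ∠SYU = 46.94°

Step 8: From YU = 4, YX = 13.14, UX = 10, by the inverse law of cosines:
  cos(∠UYX) = (YU² + YX² - UX²) / (2·YU·YX)
  ∠UYX = 32.57°

Step 9: From UQ = 2.52, UY = 4, QY = 5, by the inverse law of cosines:
  cos(∠QUY) = (UQ² + UY² - QY²) / (2·UQ·UY)
  ∠QUY = 97.52°

Step 10: From UQ = 2.52, UZ = 8, QZ = 9, by the inverse law of cosines:
  cos(∠QUZ) = (UQ² + UZ² - QZ²) / (2·UQ·UZ)
  ∠QUZ = 105.29°

Step 11: From ZQ = 9, ZU = 8, QU = 2.52, by the inverse law of cosines:
  cos(∠QZU) = (ZQ² + ZU² - QU²) / (2·ZQ·ZU)
  ∠QZU = 15.68°

Step 12: From SU = 3, SY = 2.05, UY = 4, by the inverse law of cosines:
  cos(∠USY) = (SU² + SY² - UY²) / (2·SU·SY)
  ∠USY = 103.06°

Step 13: From XU = 10, XY = 13.14, UY = 4, by the inverse law of cosines:
  cos(∠UXY) = (XU² + XY² - UY²) / (2·XU·XY)
  ∠UXY = 12.43°

Step 14: From SD = 14.15, SY = 2.05, DY = 14, by the inverse law of cosines:
  cos(∠DSY) = (SD² + SY² - DY²) / (2·SD·SY)
  ∠DSY = 81.66°

Step 15: From DS = 14.15, DY = 14, SY = 2.05, by the inverse law of cosines:
  cos(∠SDY) = (DS² + DY² - SY²) / (2·DS·DY)
  ∠SDY = 8.34°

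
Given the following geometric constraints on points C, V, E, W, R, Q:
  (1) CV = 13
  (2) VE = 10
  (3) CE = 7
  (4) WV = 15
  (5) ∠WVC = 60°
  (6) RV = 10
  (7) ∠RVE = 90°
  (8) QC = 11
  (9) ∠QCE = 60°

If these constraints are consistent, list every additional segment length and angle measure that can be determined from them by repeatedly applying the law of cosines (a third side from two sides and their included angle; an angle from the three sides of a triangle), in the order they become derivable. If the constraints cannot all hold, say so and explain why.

The constraints are consistent. Derivable facts, in order:
After 1 step:
- CW = √199
- EQ = √93
- ER = 10·√2
- ∠CEV = 98.21°
- ∠CVE = 32.2°
- ∠ECV = 49.58°
After 2 steps:
- ∠CEQ = 81.05°
- ∠CQE = 38.95°
- ∠CWV = 52.95°
- ∠ERV = 45°
- ∠REV = 45°
- ∠VCW = 67.05°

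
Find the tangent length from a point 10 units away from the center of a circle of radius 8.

Let T be the point of tangency. Then CT ⊥ MT (radius ⊥ tangent).
In right triangle CTM: CM² = CT² + MT²
10² = 8² + MT²
MT² = 36, MT = 6

6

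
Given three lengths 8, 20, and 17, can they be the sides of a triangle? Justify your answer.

For three segments to close into a triangle, no single side can be as long as the other two combined.
The longest side is 20, and 8 + 17 = 25 > 20.
A triangle can be formed.

Yes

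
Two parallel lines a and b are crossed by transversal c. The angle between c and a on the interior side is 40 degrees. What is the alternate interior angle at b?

Alternate interior angles are equal: 40 degrees.

40 degrees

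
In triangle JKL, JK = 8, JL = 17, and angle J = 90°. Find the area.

Area = (1/2) * JK * JL * sin(J)
Area = (1/2) * 8 * 17 * sin(90°)
Area = (1/2) * 8 * 17 * 1
Area = 68

68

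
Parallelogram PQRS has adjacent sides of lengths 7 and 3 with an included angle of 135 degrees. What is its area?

Area = 7 * 3 * sin(135°) = 21 * sqrt(2)/2 = 21*sqrt(2)/2

21*sqrt(2)/2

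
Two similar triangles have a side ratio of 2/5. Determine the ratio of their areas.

Area ratio = (side ratio)^2 = (2/5)^2 = 4:25.

4:25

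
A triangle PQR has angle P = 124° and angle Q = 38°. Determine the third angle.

angle R = 180 - 124 - 38 = 18 degrees.

18 degrees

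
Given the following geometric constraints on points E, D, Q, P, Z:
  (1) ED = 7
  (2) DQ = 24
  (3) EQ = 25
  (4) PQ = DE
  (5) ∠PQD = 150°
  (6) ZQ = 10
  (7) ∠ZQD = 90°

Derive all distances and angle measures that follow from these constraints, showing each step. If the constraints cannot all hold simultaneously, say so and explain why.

The constraints are consistent.

From the given relations:
  PQ = DE = 7

Step 1: From DQ = 24, QP = 7, and ∠DQP = 150°, by the law of cosines:
  DP² = DQ² + QP² - 2·DQ·QP·cos(150°) = 576 + 49 + 291 = 916
  DP ≈ 30.27

Step 2: From DQ = 24, QZ = 10, and ∠DQZ = 90°, by the law of cosines:
  DZ² = DQ² + QZ² - 2·DQ·QZ·cos(90°) = 576 + 100 - 0 = 676
  DZ = 26

Step 3: From ED = 7, EQ = 25, DQ = 24, by the inverse law of cosines:
  cos(∠DEQ) = (ED² + EQ² - DQ²) / (2·ED·EQ)
  ∠DEQ = 73.74°

Step 4: From DE = 7, DQ = 24, EQ = 25, by the inverse law of cosines:
  cos(∠EDQ) = (DE² + DQ² - EQ²) / (2·DE·DQ)
  ∠EDQ = 90°

Step 5: From QD = 24, QE = 25, DE = 7, by the inverse law of cosines:
  cos(∠DQE) = (QD² + QE² - DE²) / (2·QD·QE)
  ∠DQE = 16.26°

Step 6: From DP = 30.27, DQ = 24, PQ = 7, by the inverse law of cosines:
  cos(∠PDQ) = (DP² + DQ² - PQ²) / (2·DP·DQ)
  ∠PDQ = 6.64°

Step 7: From DQ = 24, DZ = 26, QZ = 10, by the inverse law of cosines:
  cos(∠QDZ) = (DQ² + DZ² - QZ²) / (2·DQ·DZ)
  ∠QDZ = 22.62°

Step 8: From PD = 30.27, PQ = 7, DQ = 24, by the inverse law of cosines:
  cos(∠DPQ) = (PD² + PQ² - DQ²) / (2·PD·PQ)
  ∠DPQ = 23.36°

Step 9: From ZD = 26, ZQ = 10, DQ = 24, by the inverse law of cosines:
  cos(∠DZQ) = (ZD² + ZQ² - DQ²) / (2·ZD·ZQ)
  ∠DZQ = 67.38°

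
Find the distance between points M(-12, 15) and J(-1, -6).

The horizontal distance is |-1 - -12| = 11 and the vertical distance is |-6 - 15| = 21.
By the Pythagorean theorem, d = sqrt(11^2 + 21^2) = sqrt(562).

sqrt(562)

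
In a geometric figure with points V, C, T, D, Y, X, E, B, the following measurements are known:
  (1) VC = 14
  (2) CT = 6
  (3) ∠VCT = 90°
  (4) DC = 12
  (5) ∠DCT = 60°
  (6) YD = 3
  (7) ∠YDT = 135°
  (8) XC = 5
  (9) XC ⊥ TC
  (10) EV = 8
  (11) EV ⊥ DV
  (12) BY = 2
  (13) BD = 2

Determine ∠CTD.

Step 1: By the law of cosines on triangle TCD: TD² = 6² + 12² − 2·6·12·cos(60°) = 108, so TD = 6·√3.
Step 2: By the inverse law of cosines on triangle CTD: cos(∠CTD) = (6² + (6·√3)² − 12²) / (2·6·6·√3) = 0/124.71 = 0, so ∠CTD = 90°.

Therefore, the measure of angle ∠CTD = 90°.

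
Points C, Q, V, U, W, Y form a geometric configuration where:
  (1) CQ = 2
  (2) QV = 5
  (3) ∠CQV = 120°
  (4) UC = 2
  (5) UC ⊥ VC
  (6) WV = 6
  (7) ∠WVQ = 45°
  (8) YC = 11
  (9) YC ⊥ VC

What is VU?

Step 1: By the law of cosines on triangle CQV: CV² = 2² + 5² − 2·2·5·cos(120°) = 39, so CV = √39.
Step 2: By the law of cosines on triangle VCU: VU² = √39² + 2² − 2·√39·2·cos(90°) = 43, so VU = √43.

Therefore, the length of VU = √43.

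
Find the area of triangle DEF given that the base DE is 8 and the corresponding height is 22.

Area = (1/2)(8)(22) = 88

88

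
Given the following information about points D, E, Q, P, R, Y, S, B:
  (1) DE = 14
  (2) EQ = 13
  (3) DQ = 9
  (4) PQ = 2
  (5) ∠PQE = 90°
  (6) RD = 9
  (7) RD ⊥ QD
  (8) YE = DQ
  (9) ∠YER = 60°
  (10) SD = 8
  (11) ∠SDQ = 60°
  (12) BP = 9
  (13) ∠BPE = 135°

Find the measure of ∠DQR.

Step 1: By the law of cosines on triangle QDR: QR² = 9² + 9² − 2·9·9·cos(90°) = 162, so QR = 9·√2.
Step 2: By the inverse law of cosines on triangle DQR: cos(∠DQR) = (9² + (9·√2)² − 9²) / (2·9·9·√2) = 162/229.1 = 0.7071, so ∠DQR = 45°.

Therefore, the measure of angle ∠DQR = 45°.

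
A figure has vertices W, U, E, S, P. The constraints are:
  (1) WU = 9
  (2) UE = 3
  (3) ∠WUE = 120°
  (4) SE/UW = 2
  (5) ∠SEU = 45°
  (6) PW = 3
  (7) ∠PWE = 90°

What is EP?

Step 1: By the law of cosines on triangle EUW: EW² = 3² + 9² − 2·3·9·cos(120°) = 117, so EW = 3·√13.
Step 2: By the law of cosines on triangle EWP: EP² = (3·√13)² + 3² − 2·3·√13·3·cos(90°) = 126, so EP = 3·√14.

Therefore, the length of EP = 3·√14.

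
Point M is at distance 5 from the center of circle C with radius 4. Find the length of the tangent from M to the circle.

The tangent, radius, and line from the external point to the center form a right triangle.
The right angle is where the tangent meets the radius.
By the Pythagorean theorem: tangent² + 4² = 5²
tangent² = 25 - 16 = 9
tangent = 3

3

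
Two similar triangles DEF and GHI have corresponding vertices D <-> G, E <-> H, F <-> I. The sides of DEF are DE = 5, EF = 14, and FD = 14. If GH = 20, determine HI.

Since the triangles are similar, the ratio of corresponding sides is constant.
Scale factor k = GH / DE = 20 / 5 = 4
HI = k * EF = 4 * 14 = 56

56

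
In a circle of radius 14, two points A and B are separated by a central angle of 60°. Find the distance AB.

Chord = 2(14) sin(30°) = 14

14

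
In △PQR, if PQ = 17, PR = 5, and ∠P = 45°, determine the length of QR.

By the law of cosines: QR^2 = PQ^2 + PR^2 - 2*PQ*PR*cos(P)
QR^2 = 17^2 + 5^2 - 2*17*5*cos(45°)
QR^2 = 289 + 25 - 170*(sqrt(2)/2)
QR^2 = 314 - 85*sqrt(2)
QR = sqrt(314 - 85*sqrt(2))

sqrt(314 - 85*sqrt(2))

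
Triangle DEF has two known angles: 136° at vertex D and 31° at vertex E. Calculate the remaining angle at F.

angle F = 180 - 136 - 31 = 13 degrees.

13 degrees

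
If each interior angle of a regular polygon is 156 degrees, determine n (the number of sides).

Exterior angle = 180 - 156 = 24. n = 360 / 24 = 15.

15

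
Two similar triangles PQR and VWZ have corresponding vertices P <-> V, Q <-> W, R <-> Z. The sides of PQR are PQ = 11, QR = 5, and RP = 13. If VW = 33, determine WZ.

k = 33/11 = 3. WZ = 3 * 5 = 15.

15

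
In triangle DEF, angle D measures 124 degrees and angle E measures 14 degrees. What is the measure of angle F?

Let angle F = x. Then 124 + 14 + x = 180.
x = 180 - 138 = 42 degrees.

42 degrees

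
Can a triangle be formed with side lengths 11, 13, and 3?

For three segments to close into a triangle, no single side can be as long as the other two combined.
The longest side is 13, and 3 + 11 = 14 > 13.
A triangle can be formed.

Yes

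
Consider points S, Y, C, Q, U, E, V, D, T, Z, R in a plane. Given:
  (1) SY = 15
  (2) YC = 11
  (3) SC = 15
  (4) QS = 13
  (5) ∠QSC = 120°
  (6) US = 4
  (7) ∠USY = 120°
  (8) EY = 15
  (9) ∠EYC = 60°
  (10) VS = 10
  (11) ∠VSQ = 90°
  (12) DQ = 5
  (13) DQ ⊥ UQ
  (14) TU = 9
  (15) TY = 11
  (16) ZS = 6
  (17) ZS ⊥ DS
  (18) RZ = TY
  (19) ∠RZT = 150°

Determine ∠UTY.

Step 1: By the law of cosines on triangle USY: UY² = 4² + 15² − 2·4·15·cos(120°) = 301, so UY ≈ 17.35.
Step 2: By the inverse law of cosines on triangle UTY: cos(∠UTY) = (9² + 11² − 17.35²) / (2·9·11) = -99/198 = -0.5, so ∠UTY = 120°.

Therefore, the measure of angle ∠UTY = 120°.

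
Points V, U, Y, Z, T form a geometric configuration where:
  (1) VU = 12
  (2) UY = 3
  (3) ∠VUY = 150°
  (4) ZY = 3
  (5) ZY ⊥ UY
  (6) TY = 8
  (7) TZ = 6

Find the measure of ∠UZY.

Step 1: By the law of cosines on triangle ZYU: ZU² = 3² + 3² − 2·3·3·cos(90°) = 18, so ZU = 3·√2.
Step 2: By the inverse law of cosines on triangle UZY: cos(∠UZY) = ((3·√2)² + 3² − 3²) / (2·3·√2·3) = 18/25.46 = 0.7071, so ∠UZY = 45°.

Therefore, the measure of angle ∠UZY = 45°.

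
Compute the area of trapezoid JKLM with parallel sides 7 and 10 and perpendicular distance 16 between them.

Area of a trapezoid = (base1 + base2) * height / 2
Area = (7 + 10) * 16 / 2
Area = 17 * 16 / 2
Area = 272 / 2
Area = 136

136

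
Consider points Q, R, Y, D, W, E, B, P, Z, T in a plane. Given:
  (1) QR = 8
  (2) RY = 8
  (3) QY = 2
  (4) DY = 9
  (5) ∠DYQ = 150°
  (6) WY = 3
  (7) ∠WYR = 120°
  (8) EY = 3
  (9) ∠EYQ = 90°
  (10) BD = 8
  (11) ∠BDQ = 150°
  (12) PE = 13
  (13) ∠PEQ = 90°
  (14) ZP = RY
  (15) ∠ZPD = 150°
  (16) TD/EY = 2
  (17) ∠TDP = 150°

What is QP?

Step 1: By the law of cosines on triangle EYQ: EQ² = 3² + 2² − 2·3·2·cos(90°) = 13, so EQ = √13.
Step 2: By the law of cosines on triangle QEP: QP² = √13² + 13² − 2·√13·13·cos(90°) = 182, so QP = √182.

Therefore, the length of QP = √182.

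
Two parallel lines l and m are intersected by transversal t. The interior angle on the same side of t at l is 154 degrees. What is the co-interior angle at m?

Co-interior angles (same-side interior) formed by parallel lines and a transversal are supplementary (sum to 180 degrees).
The given angle is 154 degrees.
The co-interior angle = 180 - 154 = 26 degrees.

26 degrees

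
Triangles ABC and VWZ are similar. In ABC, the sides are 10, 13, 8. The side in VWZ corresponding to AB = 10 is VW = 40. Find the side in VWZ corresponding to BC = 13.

Similar triangles have proportional sides. Setting up the proportion:
VW / AB = WZ / BC
40 / 10 = WZ / 13
WZ = 13 * 40 / 10 = 52.

52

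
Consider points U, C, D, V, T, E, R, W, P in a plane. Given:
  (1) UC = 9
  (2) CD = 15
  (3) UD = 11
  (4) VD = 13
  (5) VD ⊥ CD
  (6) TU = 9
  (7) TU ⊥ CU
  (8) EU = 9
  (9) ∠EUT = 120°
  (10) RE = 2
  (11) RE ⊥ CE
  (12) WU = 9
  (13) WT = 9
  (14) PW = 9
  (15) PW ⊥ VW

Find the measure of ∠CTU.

Step 1: By the law of cosines on triangle TUC: TC² = 9² + 9² − 2·9·9·cos(90°) = 162, so TC = 9·√2.
Step 2: By the inverse law of cosines on triangle CTU: cos(∠CTU) = ((9·√2)² + 9² − 9²) / (2·9·√2·9) = 162/229.1 = 0.7071, so ∠CTU = 45°.

Therefore, the measure of angle ∠CTU = 45°.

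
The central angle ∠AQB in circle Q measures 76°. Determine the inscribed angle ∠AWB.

An inscribed angle intercepts an arc from a point on the circle, while the central angle intercepts the same arc from the center.
The inscribed angle is always half the central angle: 76° / 2 = 38°.

38°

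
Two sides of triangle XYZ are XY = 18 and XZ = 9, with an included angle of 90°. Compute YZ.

By the law of cosines: YZ^2 = XY^2 + XZ^2 - 2*XY*XZ*cos(X)
YZ^2 = 18^2 + 9^2 - 2*18*9*cos(90°)
YZ^2 = 324 + 81 - 324*(0)
YZ^2 = 405
YZ = 9*sqrt(5)

9*sqrt(5)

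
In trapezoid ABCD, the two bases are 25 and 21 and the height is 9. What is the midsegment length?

The midsegment of a trapezoid = (base1 + base2) / 2
midsegment = (25 + 21) / 2
midsegment = 46 / 2
midsegment = 23

23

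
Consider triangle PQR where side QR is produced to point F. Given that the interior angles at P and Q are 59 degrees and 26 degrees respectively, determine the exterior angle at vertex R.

Exterior angle = 59 + 26 = 85 degrees (exterior angle theorem).

85 degrees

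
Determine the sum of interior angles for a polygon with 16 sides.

The sum of interior angles of an n-sided polygon is (n - 2) * 180.
For n = 16: (16 - 2) * 180 = 14 * 180 = 2520 degrees.

2520 degrees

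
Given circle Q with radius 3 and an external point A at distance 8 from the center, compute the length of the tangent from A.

The tangent, radius, and line from the external point to the center form a right triangle.
The right angle is where the tangent meets the radius.
By the Pythagorean theorem: tangent² + 3² = 8²
tangent² = 64 - 9 = 55
tangent = sqrt(55)

sqrt(55)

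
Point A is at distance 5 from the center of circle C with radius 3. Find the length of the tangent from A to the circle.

Let T be the point of tangency. Then CT ⊥ AT (radius ⊥ tangent).
In right triangle CTA: CA² = CT² + AT²
5² = 3² + AT²
AT² = 16, AT = 4

4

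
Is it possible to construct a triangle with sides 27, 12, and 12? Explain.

No.
The triangle inequality is violated: 12 + 12 = 24 ≤ 27.
These lengths cannot form a triangle.

No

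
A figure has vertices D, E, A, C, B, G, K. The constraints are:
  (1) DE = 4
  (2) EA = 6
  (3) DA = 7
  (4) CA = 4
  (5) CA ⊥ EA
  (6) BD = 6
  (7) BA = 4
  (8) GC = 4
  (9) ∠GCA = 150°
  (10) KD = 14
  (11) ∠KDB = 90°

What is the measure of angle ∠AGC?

Step 1: By the law of cosines on triangle GCA: GA² = 4² + 4² − 2·4·4·cos(150°) = 59.71, so GA ≈ 7.73.
Step 2: By the inverse law of cosines on triangle AGC: cos(∠AGC) = (7.73² + 4² − 4²) / (2·7.73·4) = 59.71/61.82 = 0.9659, so ∠AGC = 15°.

Therefore, the measure of angle ∠AGC = 15°.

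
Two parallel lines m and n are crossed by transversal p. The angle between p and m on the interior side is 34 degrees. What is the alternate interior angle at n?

Alternate interior angles are equal: 34 degrees.

34 degrees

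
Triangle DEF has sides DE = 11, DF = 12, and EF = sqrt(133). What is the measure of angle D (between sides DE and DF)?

When all three sides of a triangle are known, the law of cosines can be rearranged to find any angle.
cos(C) = (a² + b² - c²) / (2ab) gives cos(D) = 1/2.
Taking the inverse cosine: D = 60°.

60°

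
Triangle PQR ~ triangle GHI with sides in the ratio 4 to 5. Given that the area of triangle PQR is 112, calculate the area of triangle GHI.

Area ratio = (4/5)^2 = 16/25. Area of GHI = 112 * 25/16 = 175.

175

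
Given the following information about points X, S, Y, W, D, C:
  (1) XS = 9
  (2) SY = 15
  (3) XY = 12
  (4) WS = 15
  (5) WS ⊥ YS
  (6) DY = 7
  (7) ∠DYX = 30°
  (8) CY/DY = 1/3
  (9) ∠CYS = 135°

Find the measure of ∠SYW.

Step 1: By the law of cosines on triangle YSW: YW² = 15² + 15² − 2·15·15·cos(90°) = 450, so YW = 15·√2.
Step 2: By the inverse law of cosines on triangle SYW: cos(∠SYW) = (15² + (15·√2)² − 15²) / (2·15·15·√2) = 450/636.4 = 0.7071, so ∠SYW = 45°.

Therefore, the measure of angle ∠SYW = 45°.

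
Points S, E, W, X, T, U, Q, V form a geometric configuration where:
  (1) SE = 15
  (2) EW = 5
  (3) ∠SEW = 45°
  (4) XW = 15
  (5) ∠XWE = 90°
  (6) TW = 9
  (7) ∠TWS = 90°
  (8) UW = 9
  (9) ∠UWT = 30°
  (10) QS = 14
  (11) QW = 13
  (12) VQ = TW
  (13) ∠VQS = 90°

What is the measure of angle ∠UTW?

Step 1: By the law of cosines on triangle TWU: TU² = 9² + 9² − 2·9·9·cos(30°) = 21.7, so TU ≈ 4.66.
Step 2: By the inverse law of cosines on triangle UTW: cos(∠UTW) = (4.66² + 9² − 9²) / (2·4.66·9) = 21.7/83.86 = 0.2588, so ∠UTW = 75°.

Therefore, the measure of angle ∠UTW = 75°.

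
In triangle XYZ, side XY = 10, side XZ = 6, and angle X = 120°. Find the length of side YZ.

When two sides and the included angle are known, the law of cosines gives the third side.
c^2 = a^2 + b^2 - 2ab cos(C) generalizes the Pythagorean theorem to non-right triangles.
Here: YZ^2 = 100 + 36 - 120*(-1/2) = 196
YZ = 14

14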